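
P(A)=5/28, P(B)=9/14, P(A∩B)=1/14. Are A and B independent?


P(A)*P(B) = 5/28*9/14 = 45/392
P(A∩B) = 1/14 != 45/392, so not independent

No, A and B are not independent


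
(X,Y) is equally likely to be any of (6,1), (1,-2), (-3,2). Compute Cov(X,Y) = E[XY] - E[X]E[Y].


E[X]=4/3, E[Y]=1/3, E[XY]=-2/3
Cov(X,Y) = E[XY] - E[X]E[Y] = -2/3 - 4/3*1/3 = -10/9

-10/9


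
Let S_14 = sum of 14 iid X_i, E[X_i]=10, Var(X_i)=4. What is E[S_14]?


E[S_n] = n*E[X_1] = 14*10 = 140

140


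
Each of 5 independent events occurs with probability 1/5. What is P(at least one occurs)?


P(at least one) = 1 - P(none)
P(none) = (1 - 1/5)^5 = (4/5)^5 = 1024/3125
P(at least one) = 1 - 1024/3125 = 2101/3125

2101/3125


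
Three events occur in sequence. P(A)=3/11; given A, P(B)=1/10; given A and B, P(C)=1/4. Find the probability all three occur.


P(A∩B∩C) = P(A) * P(B|A) * P(C|A∩B)
= 3/11 * 1/10 * 1/4
= 3/110 * 1/4 = 3/440

3/440


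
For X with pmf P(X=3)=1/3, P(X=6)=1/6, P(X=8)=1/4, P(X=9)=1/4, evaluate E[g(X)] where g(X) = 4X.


E[4X] = sum(g(x)*P(x))
= 12*1/3 + 24*1/6 + 32*1/4 + 36*1/4
= 25

25


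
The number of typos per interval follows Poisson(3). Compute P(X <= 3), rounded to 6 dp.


P(X<=3) = e^(-3)*3^0/0! + e^(-3)*3^1/1! + e^(-3)*3^2/2! + e^(-3)*3^3/3!
≈ 0.0497870684 + 0.1493612051 + 0.2240418077 + 0.2240418077
= 0.6472318889
≈ 0.647232

0.647232


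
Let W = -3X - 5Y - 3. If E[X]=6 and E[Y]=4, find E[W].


E[-3X - 5Y - 3] = -3*E[X] - 5*E[Y] - 3
= (-3)*(6) + (-5)*(4) + (-3)
= -18 - 20 - 3 = -41

-41


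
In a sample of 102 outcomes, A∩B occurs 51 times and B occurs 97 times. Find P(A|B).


P(A|B) = P(A∩B)/P(B) = (51/102)/(97/102) = 51/97

51/97


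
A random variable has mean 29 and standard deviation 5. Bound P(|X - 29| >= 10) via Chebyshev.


k = 10/5 = 2
Chebyshev: P(|X-mu| >= k*sigma) <= 1/k^2 = 1/2^2 = 1/4

1/4


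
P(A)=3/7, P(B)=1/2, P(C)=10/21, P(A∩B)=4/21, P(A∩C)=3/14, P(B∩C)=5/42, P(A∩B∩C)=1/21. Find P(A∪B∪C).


P(A∪B∪C) = P(A)+P(B)+P(C) - P(AB)-P(AC)-P(BC) + P(ABC)
= 3/7+1/2+10/21 - 4/21-3/14-5/42 + 1/21
= 13/14

13/14


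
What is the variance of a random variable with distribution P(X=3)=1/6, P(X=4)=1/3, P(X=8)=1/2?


E[X] = 35/6, E[X^2] = 233/6
Var(X) = E[X^2] - (E[X])^2 = 233/6 - (35/6)^2 = 173/36

173/36


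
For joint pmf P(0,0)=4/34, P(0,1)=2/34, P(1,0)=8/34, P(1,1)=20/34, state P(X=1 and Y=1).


Read from table: P(X=1, Y=1) = 20/34 = 10/17

10/17


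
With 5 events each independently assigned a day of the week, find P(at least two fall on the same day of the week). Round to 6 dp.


P(all different) = prod((7-i)/7 for i=0..4) = 0.149938
P(at least one match) = 1 - 0.149938 = 0.850062

0.850062


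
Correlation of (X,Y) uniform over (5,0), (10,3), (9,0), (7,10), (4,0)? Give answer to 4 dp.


Cov(X,Y) = 1.8000, Var(X) = 5.2000, Var(Y) = 15.0400
rho = Cov/(sqrt(VarX)*sqrt(VarY)) = 0.2035

0.2035


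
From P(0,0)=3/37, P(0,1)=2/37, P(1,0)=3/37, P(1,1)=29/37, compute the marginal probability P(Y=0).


P(Y=0) = P(0,0)+P(1,0) = 3/37 + 3/37 = 6/37

6/37


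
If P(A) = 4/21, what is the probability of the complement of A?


P(A') = 1 - P(A) = 1 - 4/21 = 17/21

17/21


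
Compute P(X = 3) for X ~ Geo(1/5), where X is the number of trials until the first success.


P(X=3) = (1-p)^2 * p = (4/5)^2 * 1/5
= 16/25 * 1/5 = 16/125

16/125


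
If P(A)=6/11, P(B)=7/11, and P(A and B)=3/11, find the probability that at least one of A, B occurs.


P(A∪B) = P(A) + P(B) - P(A∩B)
= 6/11 + 7/11 - 3/11 = 10/11

10/11


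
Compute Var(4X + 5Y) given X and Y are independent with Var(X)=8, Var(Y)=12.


Independence => Cov(X,Y)=0
Var(4X + 5Y) = 4^2*Var(X) + 5^2*Var(Y)
= 16*8 + 25*12 = 428

428


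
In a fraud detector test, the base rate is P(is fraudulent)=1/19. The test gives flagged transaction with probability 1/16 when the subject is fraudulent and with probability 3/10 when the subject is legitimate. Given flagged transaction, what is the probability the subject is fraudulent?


P(A) = P(A|B)P(B) + P(A|B')P(B') = 1/16*1/19 + 3/10*18/19 = 23/80
P(B|A) = P(A|B)P(B)/P(A) = (1/304)/(23/80) = 5/437

5/437


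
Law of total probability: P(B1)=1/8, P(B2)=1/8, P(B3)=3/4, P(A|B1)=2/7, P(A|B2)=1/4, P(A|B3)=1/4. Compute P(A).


P(A) = P(A|B1)P(B1) + P(A|B2)P(B2) + P(A|B3)P(B3)
= 2/7*1/8 + 1/4*1/8 + 1/4*3/4
= 1/28 + 1/32 + 3/16 = 57/224

57/224


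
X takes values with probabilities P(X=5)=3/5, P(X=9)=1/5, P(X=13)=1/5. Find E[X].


E[X] = sum(x * P(x))
= 5*3/5 + 9*1/5 + 13*1/5
= 37/5

37/5


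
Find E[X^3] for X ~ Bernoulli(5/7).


For Bernoulli: X in {0,1}
E[X^3] = 0^3*(1-5/7) + 1^3*5/7 = 5/7

5/7


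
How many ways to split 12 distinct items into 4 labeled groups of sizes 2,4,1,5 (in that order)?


12! = 479001600
Denominator: 2!=2 * 4!=24 * 1!=1 * 5!=120
Coefficient = 479001600 / 5760 = 83160

83160


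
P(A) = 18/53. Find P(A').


P(A') = 1 - P(A) = 1 - 18/53 = 35/53

35/53


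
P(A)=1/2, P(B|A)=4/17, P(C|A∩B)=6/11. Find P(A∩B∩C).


P(A∩B∩C) = P(A) * P(B|A) * P(C|A∩B)
= 1/2 * 4/17 * 6/11
= 2/17 * 6/11 = 12/187

12/187


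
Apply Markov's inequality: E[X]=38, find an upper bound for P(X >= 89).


Markov: P(X >= a) <= E[X]/a
P(X >= 89) <= 38/89

38/89


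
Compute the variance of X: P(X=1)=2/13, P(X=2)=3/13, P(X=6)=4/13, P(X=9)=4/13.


E[X] = 68/13, E[X^2] = 482/13
Var(X) = E[X^2] - (E[X])^2 = 482/13 - (68/13)^2 = 1642/169

1642/169


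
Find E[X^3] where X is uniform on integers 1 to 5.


E[X^3] = (1/5) * sum(x^3 for x=1..5)
= 225/5 = 45

45


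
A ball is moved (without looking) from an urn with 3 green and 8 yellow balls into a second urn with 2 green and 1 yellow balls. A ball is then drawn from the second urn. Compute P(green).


P(transfer green) = 3/11; P(transfer yellow) = 8/11
If green transferred: Urn II has 3 green of 4, so P(green|green moved) = 3/4
If yellow transferred: Urn II has 2 green of 4, so P(green|yellow moved) = 1/2
By total probability: P(green) = 3/11*3/4 + 8/11*1/2 = 25/44

25/44


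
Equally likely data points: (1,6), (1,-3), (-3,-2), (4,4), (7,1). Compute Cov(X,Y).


E[X]=2, E[Y]=6/5, E[XY]=32/5
Cov(X,Y) = E[XY] - E[X]E[Y] = 32/5 - 2*6/5 = 4

4


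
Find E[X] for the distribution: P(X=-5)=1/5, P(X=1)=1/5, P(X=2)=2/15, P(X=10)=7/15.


E[X] = sum(x * P(x))
= -5*1/5 + 1*1/5 + 2*2/15 + 10*7/15
= 62/15

62/15


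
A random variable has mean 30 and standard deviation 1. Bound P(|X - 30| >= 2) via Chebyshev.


k = 2/1 = 2
Chebyshev: P(|X-mu| >= k*sigma) <= 1/k^2 = 1/2^2 = 1/4

1/4


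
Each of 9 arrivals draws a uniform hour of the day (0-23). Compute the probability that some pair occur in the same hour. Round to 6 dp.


P(all different) = prod((24-i)/24 for i=0..8) = 0.179599
P(at least one match) = 1 - 0.179599 = 0.820401

0.820401


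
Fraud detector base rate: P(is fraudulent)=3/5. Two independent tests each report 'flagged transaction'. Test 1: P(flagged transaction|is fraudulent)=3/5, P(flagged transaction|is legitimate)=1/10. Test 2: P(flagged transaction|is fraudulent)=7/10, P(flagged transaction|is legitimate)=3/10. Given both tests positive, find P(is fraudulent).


After test 1: P(+) = 3/5*3/5 + 1/10*2/5 = 2/5
P(B|+) = (9/25)/(2/5) = 9/10
After test 2 (use post1 as new prior): P(+) = 7/10*9/10 + 3/10*1/10 = 33/50
P(B|+,+) = (63/100)/(33/50) = 21/22

21/22


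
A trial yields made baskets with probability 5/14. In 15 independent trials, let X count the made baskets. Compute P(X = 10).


P(X=10) = C(15,10) * p^10 * (1-p)^5
= 3003 * 9765625/289254654976 * 59049/537824
= 247383017578125/22224013651116032

247383017578125/22224013651116032


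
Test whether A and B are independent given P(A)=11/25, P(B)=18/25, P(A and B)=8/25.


P(A)*P(B) = 11/25*18/25 = 198/625
P(A∩B) = 8/25 != 198/625, so not independent

No, A and B are not independent


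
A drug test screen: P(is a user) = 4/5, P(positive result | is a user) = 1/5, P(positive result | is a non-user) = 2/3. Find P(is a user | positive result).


P(A) = P(A|B)P(B) + P(A|B')P(B') = 1/5*4/5 + 2/3*1/5 = 22/75
P(B|A) = P(A|B)P(B)/P(A) = (4/25)/(22/75) = 6/11

6/11


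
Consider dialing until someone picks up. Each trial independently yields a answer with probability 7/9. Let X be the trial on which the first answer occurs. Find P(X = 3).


P(X=3) = (1-p)^2 * p = (2/9)^2 * 7/9
= 4/81 * 7/9 = 28/729

28/729


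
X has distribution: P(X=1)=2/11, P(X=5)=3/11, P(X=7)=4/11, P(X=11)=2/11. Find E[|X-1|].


E[|X-1|] = sum(g(x)*P(x))
= 0*2/11 + 4*3/11 + 6*4/11 + 10*2/11
= 56/11

56/11


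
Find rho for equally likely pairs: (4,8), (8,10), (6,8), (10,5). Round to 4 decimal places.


Cov(X,Y) = -1.7500, Var(X) = 5.0000, Var(Y) = 3.1875
rho = Cov/(sqrt(VarX)*sqrt(VarY)) = -0.4384

-0.4384


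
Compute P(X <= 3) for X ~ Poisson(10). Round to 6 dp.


P(X<=3) = e^(-10)*10^0/0! + e^(-10)*10^1/1! + e^(-10)*10^2/2! + e^(-10)*10^3/3!
≈ 0.0000453999 + 0.0004539993 + 0.0022699965 + 0.0075666550
= 0.0103360507
≈ 0.010336

0.010336


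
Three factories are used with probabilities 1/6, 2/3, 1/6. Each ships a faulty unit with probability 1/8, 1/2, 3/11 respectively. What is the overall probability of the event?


P(A) = P(A|B1)P(B1) + P(A|B2)P(B2) + P(A|B3)P(B3)
= 1/8*1/6 + 1/2*2/3 + 3/11*1/6
= 1/48 + 1/3 + 1/22 = 211/528

211/528


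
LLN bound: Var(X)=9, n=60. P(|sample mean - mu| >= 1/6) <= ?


Var(Xbar) = Var(X)/n = 9/60
Chebyshev: P(|Xbar-mu| >= 1/6) <= Var(Xbar)/(1/6)^2 = (3/20)/(1/36) = 27/5
Bound exceeds 1, so trivial bound: 1

1


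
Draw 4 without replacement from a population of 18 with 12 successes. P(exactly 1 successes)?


P(X=1) = C(12,1)*C(6,3) / C(18,4)
= 12*20 / 3060
= 240/3060 = 4/51

4/51


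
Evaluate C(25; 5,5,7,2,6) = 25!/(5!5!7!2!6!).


25! = 15511210043330985984000000
Denominator: 5!=120 * 5!=120 * 7!=5040 * 2!=2 * 6!=720
Coefficient = 15511210043330985984000000 / 104509440000 = 148419224553600

148419224553600


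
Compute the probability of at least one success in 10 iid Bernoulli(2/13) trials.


P(at least one) = 1 - P(none)
P(none) = (1 - 2/13)^10 = (11/13)^10 = 25937424601/137858491849
P(at least one) = 1 - 25937424601/137858491849 = 111921067248/137858491849

111921067248/137858491849


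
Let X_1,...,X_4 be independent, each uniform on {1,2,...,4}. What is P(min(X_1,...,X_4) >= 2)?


P(min >= 2) = P(all X_i >= 2) = (P(X_1 >= 2))^4
= (3/4)^4 = 81/256

81/256


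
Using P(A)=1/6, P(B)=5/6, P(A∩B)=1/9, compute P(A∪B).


P(A∪B) = P(A) + P(B) - P(A∩B)
= 1/6 + 5/6 - 1/9 = 8/9

8/9


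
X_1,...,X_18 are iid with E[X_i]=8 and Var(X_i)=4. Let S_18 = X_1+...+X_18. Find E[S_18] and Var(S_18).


E[S_n] = n*mu = 18*8 = 144
Var(S_n) = n*sigma^2 = 18*4 = 72

E[S_18]=144, Var(S_18)=72


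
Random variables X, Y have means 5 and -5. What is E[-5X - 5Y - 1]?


E[-5X - 5Y - 1] = -5*E[X] - 5*E[Y] - 1
= (-5)*(5) + (-5)*(-5) + (-1)
= -25 + 25 - 1 = -1

-1


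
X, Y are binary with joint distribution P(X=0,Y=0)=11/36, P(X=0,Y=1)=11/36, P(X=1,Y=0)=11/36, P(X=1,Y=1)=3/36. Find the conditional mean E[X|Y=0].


P(Y=0) = 22/36
E[X|Y=0] = (0*11 + 1*11)/22 = 11/22 = 1/2

1/2


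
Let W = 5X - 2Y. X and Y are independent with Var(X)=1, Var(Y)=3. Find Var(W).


Independence => Cov(X,Y)=0
Var(5X - 2Y) = 5^2*Var(X) + (-2)^2*Var(Y)
= 25*1 + 4*3 = 37

37


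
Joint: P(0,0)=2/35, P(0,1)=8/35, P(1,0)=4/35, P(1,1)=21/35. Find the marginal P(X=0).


P(X=0) = P(0,0)+P(0,1) = 2/35 + 8/35 = 10/35 = 2/7

2/7


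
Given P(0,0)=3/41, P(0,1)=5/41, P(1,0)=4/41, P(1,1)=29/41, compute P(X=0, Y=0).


Read from table: P(X=0, Y=0) = 3/41

3/41


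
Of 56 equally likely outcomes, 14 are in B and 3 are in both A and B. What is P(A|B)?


P(A|B) = P(A∩B)/P(B) = (3/56)/(14/56) = 3/14

3/14


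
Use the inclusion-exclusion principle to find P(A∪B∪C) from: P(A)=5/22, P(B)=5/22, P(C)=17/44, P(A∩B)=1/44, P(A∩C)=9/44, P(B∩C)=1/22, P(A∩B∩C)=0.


P(A∪B∪C) = P(A)+P(B)+P(C) - P(AB)-P(AC)-P(BC) + P(ABC)
= 5/22+5/22+17/44 - 1/44-9/44-1/22 + 0
= 25/44

25/44


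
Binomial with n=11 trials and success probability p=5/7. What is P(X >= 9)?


P(X>=9) = P(X=9) + P(X=10) + P(X=11)
= 429687500/1977326743 + 214843750/1977326743 + 48828125/1977326743
= 693359375/1977326743

693359375/1977326743


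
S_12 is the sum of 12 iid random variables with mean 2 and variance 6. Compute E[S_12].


E[S_n] = n*E[X_1] = 12*2 = 24

24


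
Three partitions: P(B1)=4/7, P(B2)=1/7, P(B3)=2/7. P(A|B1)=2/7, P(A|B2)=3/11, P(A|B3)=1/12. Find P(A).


P(A) = P(A|B1)P(B1) + P(A|B2)P(B2) + P(A|B3)P(B3)
= 2/7*4/7 + 3/11*1/7 + 1/12*2/7
= 8/49 + 3/77 + 1/42 = 731/3234

731/3234


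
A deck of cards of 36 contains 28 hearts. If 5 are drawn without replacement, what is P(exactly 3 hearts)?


P(X=3) = C(28,3)*C(8,2) / C(36,5)
= 3276*28 / 376992
= 91728/376992 = 91/374

91/374


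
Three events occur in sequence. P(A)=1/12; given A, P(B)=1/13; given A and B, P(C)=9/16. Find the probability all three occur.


P(A∩B∩C) = P(A) * P(B|A) * P(C|A∩B)
= 1/12 * 1/13 * 9/16
= 1/156 * 9/16 = 3/832

3/832


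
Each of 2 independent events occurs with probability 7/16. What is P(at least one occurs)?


P(at least one) = 1 - P(none)
P(none) = (1 - 7/16)^2 = (9/16)^2 = 81/256
P(at least one) = 1 - 81/256 = 175/256

175/256


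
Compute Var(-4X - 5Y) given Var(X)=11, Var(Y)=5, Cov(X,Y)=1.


Var(-4X - 5Y) = (-4)^2*Var(X) + (-5)^2*Var(Y) + 2*(-4)*(-5)*Cov(X,Y)
= 16*11 + 25*5 + 40*1
= 176 + 125 + 40 = 341

341


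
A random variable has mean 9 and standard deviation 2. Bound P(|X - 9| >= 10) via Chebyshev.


k = 10/2 = 5
Chebyshev: P(|X-mu| >= k*sigma) <= 1/k^2 = 1/5^2 = 1/25

1/25


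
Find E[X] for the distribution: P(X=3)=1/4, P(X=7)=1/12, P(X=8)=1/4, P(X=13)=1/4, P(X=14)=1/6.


E[X] = sum(x * P(x))
= 3*1/4 + 7*1/12 + 8*1/4 + 13*1/4 + 14*1/6
= 107/12

107/12


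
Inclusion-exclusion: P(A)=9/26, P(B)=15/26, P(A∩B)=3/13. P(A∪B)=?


P(A∪B) = P(A) + P(B) - P(A∩B)
= 9/26 + 15/26 - 3/13 = 9/13

9/13


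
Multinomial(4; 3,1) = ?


4! = 24
Denominator: 3!=6 * 1!=1
Coefficient = 24 / 6 = 4

4


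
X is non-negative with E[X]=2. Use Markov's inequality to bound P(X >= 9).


Markov: P(X >= a) <= E[X]/a
P(X >= 9) <= 2/9

2/9


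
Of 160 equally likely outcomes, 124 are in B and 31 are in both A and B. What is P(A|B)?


P(A|B) = P(A∩B)/P(B) = (31/160)/(124/160) = 31/124 = 1/4

1/4


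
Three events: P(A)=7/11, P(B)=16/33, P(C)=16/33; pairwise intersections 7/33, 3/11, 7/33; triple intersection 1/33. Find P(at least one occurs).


P(A∪B∪C) = P(A)+P(B)+P(C) - P(AB)-P(AC)-P(BC) + P(ABC)
= 7/11+16/33+16/33 - 7/33-3/11-7/33 + 1/33
= 31/33

31/33


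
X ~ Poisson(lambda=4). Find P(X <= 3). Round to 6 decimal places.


P(X<=3) = e^(-4)*4^0/0! + e^(-4)*4^1/1! + e^(-4)*4^2/2! + e^(-4)*4^3/3!
≈ 0.0183156389 + 0.0732625556 + 0.1465251111 + 0.1953668148
= 0.4334701204
≈ 0.433470

0.433470


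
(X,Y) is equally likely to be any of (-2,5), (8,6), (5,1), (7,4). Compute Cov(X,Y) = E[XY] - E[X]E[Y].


E[X]=9/2, E[Y]=4, E[XY]=71/4
Cov(X,Y) = E[XY] - E[X]E[Y] = 71/4 - 9/2*4 = -1/4

-1/4


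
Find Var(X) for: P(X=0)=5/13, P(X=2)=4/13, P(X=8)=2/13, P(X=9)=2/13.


E[X] = 42/13, E[X^2] = 306/13
Var(X) = E[X^2] - (E[X])^2 = 306/13 - (42/13)^2 = 2214/169

2214/169


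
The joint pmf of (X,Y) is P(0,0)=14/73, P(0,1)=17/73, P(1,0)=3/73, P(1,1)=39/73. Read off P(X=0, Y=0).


Read from table: P(X=0, Y=0) = 14/73

14/73


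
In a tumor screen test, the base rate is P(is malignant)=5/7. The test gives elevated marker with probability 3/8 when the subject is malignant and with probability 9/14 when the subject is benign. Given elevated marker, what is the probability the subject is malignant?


P(A) = P(A|B)P(B) + P(A|B')P(B') = 3/8*5/7 + 9/14*2/7 = 177/392
P(B|A) = P(A|B)P(B)/P(A) = (15/56)/(177/392) = 35/59

35/59


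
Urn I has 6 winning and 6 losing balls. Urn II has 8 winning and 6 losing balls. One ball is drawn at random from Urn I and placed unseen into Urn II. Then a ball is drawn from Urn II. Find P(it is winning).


P(transfer winning) = 6/12 = 1/2; P(transfer losing) = 1/2
If winning transferred: Urn II has 9 winning of 15, so P(winning|winning moved) = 3/5
If losing transferred: Urn II has 8 winning of 15, so P(winning|losing moved) = 8/15
By total probability: P(winning) = 1/2*3/5 + 1/2*8/15 = 17/30

17/30


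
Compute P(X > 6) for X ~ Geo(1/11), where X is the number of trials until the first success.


P(X > 6) = P(first 6 trials all fail) = (1-p)^6 = (10/11)^6 = 1000000/1771561

1000000/1771561


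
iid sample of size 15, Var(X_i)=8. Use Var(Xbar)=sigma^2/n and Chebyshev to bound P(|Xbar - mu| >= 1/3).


Var(Xbar) = Var(X)/n = 8/15
Chebyshev: P(|Xbar-mu| >= 1/3) <= Var(Xbar)/(1/3)^2 = (8/15)/(1/9) = 24/5
Bound exceeds 1, so trivial bound: 1

1


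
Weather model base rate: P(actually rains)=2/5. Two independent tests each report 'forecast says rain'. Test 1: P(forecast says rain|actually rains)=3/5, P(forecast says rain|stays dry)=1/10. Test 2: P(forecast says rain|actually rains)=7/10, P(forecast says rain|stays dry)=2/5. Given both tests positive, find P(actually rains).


After test 1: P(+) = 3/5*2/5 + 1/10*3/5 = 3/10
P(B|+) = (6/25)/(3/10) = 4/5
After test 2 (use post1 as new prior): P(+) = 7/10*4/5 + 2/5*1/5 = 16/25
P(B|+,+) = (14/25)/(16/25) = 7/8

7/8


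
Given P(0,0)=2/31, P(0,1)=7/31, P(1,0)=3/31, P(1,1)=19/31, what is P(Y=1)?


P(Y=1) = P(0,1)+P(1,1) = 7/31 + 19/31 = 26/31

26/31


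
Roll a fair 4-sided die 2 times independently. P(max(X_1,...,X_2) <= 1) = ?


P(max <= 1) = P(all X_i <= 1) = (P(X_1 <= 1))^2
= (1/4)^2 = 1/16

1/16


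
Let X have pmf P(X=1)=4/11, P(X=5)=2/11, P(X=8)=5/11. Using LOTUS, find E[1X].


E[1X] = sum(g(x)*P(x))
= 1*4/11 + 5*2/11 + 8*5/11
= 54/11

54/11


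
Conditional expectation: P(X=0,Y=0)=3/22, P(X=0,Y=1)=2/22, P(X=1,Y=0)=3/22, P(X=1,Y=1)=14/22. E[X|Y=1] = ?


P(Y=1) = 16/22
E[X|Y=1] = (0*2 + 1*14)/16 = 14/16 = 7/8

7/8


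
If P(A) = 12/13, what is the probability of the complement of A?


P(A') = 1 - P(A) = 1 - 12/13 = 1/13

1/13


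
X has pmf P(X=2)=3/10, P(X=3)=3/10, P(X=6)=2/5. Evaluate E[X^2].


E[X^2] = sum(x^2 * P(x))
= 4*3/10 + 9*3/10 + 36*2/5
= 183/10

183/10


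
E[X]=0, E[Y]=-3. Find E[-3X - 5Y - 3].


E[-3X - 5Y - 3] = -3*E[X] - 5*E[Y] - 3
= (-3)*(0) + (-5)*(-3) + (-3)
= 0 + 15 - 3 = 12

12


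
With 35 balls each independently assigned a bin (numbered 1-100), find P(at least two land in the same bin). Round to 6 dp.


P(all different) = prod((100-i)/100 for i=0..34) = 0.001132
P(at least one match) = 1 - 0.001132 = 0.998868

0.998868


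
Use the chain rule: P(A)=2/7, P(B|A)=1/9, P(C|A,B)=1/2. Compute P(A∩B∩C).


P(A∩B∩C) = P(A) * P(B|A) * P(C|A∩B)
= 2/7 * 1/9 * 1/2
= 2/63 * 1/2 = 1/63

1/63


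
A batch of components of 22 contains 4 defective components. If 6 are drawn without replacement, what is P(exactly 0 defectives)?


P(X=0) = C(4,0)*C(18,6) / C(22,6)
= 1*18564 / 74613
= 18564/74613 = 52/209

52/209


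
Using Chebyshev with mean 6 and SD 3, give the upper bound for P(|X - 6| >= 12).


k = 12/3 = 4
Chebyshev: P(|X-mu| >= k*sigma) <= 1/k^2 = 1/4^2 = 1/16

1/16


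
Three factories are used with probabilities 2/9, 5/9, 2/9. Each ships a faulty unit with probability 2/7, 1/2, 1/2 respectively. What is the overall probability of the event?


P(A) = P(A|B1)P(B1) + P(A|B2)P(B2) + P(A|B3)P(B3)
= 2/7*2/9 + 1/2*5/9 + 1/2*2/9
= 4/63 + 5/18 + 1/9 = 19/42

19/42


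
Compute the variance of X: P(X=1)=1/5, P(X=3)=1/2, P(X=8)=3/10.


E[X] = 41/10, E[X^2] = 239/10
Var(X) = E[X^2] - (E[X])^2 = 239/10 - (41/10)^2 = 709/100

709/100


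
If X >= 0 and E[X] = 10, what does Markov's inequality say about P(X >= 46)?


Markov: P(X >= a) <= E[X]/a
P(X >= 46) <= 10/46 = 5/23

5/23


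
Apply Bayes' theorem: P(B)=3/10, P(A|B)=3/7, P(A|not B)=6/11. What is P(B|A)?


P(A) = P(A|B)P(B) + P(A|B')P(B') = 3/7*3/10 + 6/11*7/10 = 393/770
P(B|A) = P(A|B)P(B)/P(A) = (9/70)/(393/770) = 33/131

33/131


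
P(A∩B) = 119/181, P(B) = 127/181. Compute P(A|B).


P(A|B) = P(A∩B)/P(B) = (119/181)/(127/181) = 119/127

119/127


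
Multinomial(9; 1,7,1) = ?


9! = 362880
Denominator: 1!=1 * 7!=5040 * 1!=1
Coefficient = 362880 / 5040 = 72

72


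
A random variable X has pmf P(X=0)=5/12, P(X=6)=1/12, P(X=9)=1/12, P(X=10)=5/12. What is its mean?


E[X] = sum(x * P(x))
= 0*5/12 + 6*1/12 + 9*1/12 + 10*5/12
= 65/12

65/12


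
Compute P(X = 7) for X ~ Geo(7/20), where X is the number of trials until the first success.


P(X=7) = (1-p)^6 * p = (13/20)^6 * 7/20
= 4826809/64000000 * 7/20 = 33787663/1280000000

33787663/1280000000


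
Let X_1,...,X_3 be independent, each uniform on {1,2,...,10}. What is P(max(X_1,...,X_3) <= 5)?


P(max <= 5) = P(all X_i <= 5) = (P(X_1 <= 5))^3
= (5/10)^3 = (1/2)^3 = 1/8

1/8


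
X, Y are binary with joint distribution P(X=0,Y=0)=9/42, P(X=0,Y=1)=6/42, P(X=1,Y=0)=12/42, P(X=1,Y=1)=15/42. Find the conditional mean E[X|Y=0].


P(Y=0) = 21/42
E[X|Y=0] = (0*9 + 1*12)/21 = 12/21 = 4/7

4/7


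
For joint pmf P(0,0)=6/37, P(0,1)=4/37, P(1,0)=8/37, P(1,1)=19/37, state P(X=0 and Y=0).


Read from table: P(X=0, Y=0) = 6/37

6/37


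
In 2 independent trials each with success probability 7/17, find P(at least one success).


P(at least one) = 1 - P(none)
P(none) = (1 - 7/17)^2 = (10/17)^2 = 100/289
P(at least one) = 1 - 100/289 = 189/289

189/289


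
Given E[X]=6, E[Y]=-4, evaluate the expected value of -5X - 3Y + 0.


E[-5X - 3Y + 0] = -5*E[X] - 3*E[Y] + 0
= (-5)*(6) + (-3)*(-4) + (0)
= -30 + 12 + 0 = -18

-18


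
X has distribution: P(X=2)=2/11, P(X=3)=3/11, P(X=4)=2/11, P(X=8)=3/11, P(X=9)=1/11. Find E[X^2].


E[X^2] = sum(g(x)*P(x))
= 4*2/11 + 9*3/11 + 16*2/11 + 64*3/11 + 81*1/11
= 340/11

340/11


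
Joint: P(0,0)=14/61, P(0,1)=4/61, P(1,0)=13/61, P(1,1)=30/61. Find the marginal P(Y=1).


P(Y=1) = P(0,1)+P(1,1) = 4/61 + 30/61 = 34/61

34/61


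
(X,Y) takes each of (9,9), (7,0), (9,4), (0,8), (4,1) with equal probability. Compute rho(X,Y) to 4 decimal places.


Cov(X,Y) = -1.3200, Var(X) = 11.7600, Var(Y) = 13.0400
rho = Cov/(sqrt(VarX)*sqrt(VarY)) = -0.1066

-0.1066


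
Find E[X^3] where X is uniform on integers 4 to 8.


E[X^3] = (1/5) * sum(x^3 for x=4..8)
= 1260/5 = 252

252


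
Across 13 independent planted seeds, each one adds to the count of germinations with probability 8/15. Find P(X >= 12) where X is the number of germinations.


P(X>=12) = P(X=12) + P(X=13)
= 6253472382976/1946195068359375 + 549755813888/1946195068359375
= 755914244096/216243896484375

755914244096/216243896484375


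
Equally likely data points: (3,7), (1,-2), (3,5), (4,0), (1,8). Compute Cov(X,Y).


E[X]=12/5, E[Y]=18/5, E[XY]=42/5
Cov(X,Y) = E[XY] - E[X]E[Y] = 42/5 - 12/5*18/5 = -6/25

-6/25


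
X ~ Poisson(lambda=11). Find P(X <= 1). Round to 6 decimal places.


P(X<=1) = e^(-11)*11^0/0! + e^(-11)*11^1/1!
≈ 0.0000167017 + 0.0001837187
= 0.0002004204
≈ 0.000200

0.000200


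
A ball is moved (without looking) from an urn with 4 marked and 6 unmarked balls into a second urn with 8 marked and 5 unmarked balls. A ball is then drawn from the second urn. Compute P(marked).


P(transfer marked) = 4/10 = 2/5; P(transfer unmarked) = 3/5
If marked transferred: Urn II has 9 marked of 14, so P(marked|marked moved) = 9/14
If unmarked transferred: Urn II has 8 marked of 14, so P(marked|unmarked moved) = 4/7
By total probability: P(marked) = 2/5*9/14 + 3/5*4/7 = 3/5

3/5


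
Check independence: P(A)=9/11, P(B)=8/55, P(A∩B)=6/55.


P(A)*P(B) = 9/11*8/55 = 72/605
P(A∩B) = 6/55 != 72/605, so not independent

No, A and B are not independent


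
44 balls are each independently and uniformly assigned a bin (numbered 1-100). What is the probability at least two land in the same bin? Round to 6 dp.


P(all different) = prod((100-i)/100 for i=0..43) = 0.000013
P(at least one match) = 1 - 0.000013 = 0.999987

0.999987


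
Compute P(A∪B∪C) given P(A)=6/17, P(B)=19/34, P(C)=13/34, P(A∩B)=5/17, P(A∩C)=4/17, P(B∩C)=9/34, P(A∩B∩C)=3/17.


P(A∪B∪C) = P(A)+P(B)+P(C) - P(AB)-P(AC)-P(BC) + P(ABC)
= 6/17+19/34+13/34 - 5/17-4/17-9/34 + 3/17
= 23/34

23/34


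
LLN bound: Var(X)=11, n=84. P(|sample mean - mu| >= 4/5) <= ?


Var(Xbar) = Var(X)/n = 11/84
Chebyshev: P(|Xbar-mu| >= 4/5) <= Var(Xbar)/(4/5)^2 = (11/84)/(16/25) = 275/1344

275/1344


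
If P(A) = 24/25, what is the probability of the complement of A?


P(A') = 1 - P(A) = 1 - 24/25 = 1/25

1/25


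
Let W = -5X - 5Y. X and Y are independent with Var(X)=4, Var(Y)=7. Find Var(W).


Independence => Cov(X,Y)=0
Var(-5X - 5Y) = (-5)^2*Var(X) + (-5)^2*Var(Y)
= 25*4 + 25*7 = 275

275


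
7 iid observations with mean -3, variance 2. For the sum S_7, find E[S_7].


E[S_n] = n*E[X_1] = 7*-3 = -21

-21


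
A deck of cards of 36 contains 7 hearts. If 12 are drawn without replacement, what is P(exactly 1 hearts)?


P(X=1) = C(7,1)*C(29,11) / C(36,12)
= 7*34597290 / 1251677700
= 242181030/1251677700 = 3059/15810

3059/15810


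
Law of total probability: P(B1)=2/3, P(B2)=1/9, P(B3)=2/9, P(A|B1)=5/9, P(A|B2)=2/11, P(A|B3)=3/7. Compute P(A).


P(A) = P(A|B1)P(B1) + P(A|B2)P(B2) + P(A|B3)P(B3)
= 5/9*2/3 + 2/11*1/9 + 3/7*2/9
= 10/27 + 2/99 + 2/21 = 1010/2079

1010/2079


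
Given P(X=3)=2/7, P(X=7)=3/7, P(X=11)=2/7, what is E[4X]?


E[4X] = sum(g(x)*P(x))
= 12*2/7 + 28*3/7 + 44*2/7
= 28

28


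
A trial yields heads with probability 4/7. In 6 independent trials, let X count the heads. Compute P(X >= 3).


P(X>=3) = P(X=3) + P(X=4) + P(X=5) + P(X=6)
= 34560/117649 + 34560/117649 + 18432/117649 + 4096/117649
= 91648/117649

91648/117649


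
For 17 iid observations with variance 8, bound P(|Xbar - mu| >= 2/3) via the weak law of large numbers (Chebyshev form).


Var(Xbar) = Var(X)/n = 8/17
Chebyshev: P(|Xbar-mu| >= 2/3) <= Var(Xbar)/(2/3)^2 = (8/17)/(4/9) = 18/17
Bound exceeds 1, so trivial bound: 1

1


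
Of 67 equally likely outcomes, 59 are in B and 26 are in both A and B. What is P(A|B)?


P(A|B) = P(A∩B)/P(B) = (26/67)/(59/67) = 26/59

26/59


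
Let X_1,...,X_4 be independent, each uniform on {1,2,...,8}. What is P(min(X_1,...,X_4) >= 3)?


P(min >= 3) = P(all X_i >= 3) = (P(X_1 >= 3))^4
= (6/8)^4 = (3/4)^4 = 81/256

81/256


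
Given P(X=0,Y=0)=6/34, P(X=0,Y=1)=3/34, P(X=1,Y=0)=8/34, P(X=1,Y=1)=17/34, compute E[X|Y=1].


P(Y=1) = 20/34
E[X|Y=1] = (0*3 + 1*17)/20 = 17/20

17/20


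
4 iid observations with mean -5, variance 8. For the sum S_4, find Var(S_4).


By independence, Var(S_n) = n*Var(X_1) = 4*8 = 32

32


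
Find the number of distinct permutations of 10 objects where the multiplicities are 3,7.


10! = 3628800
Denominator: 3!=6 * 7!=5040
Coefficient = 3628800 / 30240 = 120

120


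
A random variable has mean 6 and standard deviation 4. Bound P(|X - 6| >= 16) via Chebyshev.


k = 16/4 = 4
Chebyshev: P(|X-mu| >= k*sigma) <= 1/k^2 = 1/4^2 = 1/16

1/16


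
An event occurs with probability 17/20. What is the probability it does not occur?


P(A') = 1 - P(A) = 1 - 17/20 = 3/20

3/20


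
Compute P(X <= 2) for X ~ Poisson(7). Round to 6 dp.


P(X<=2) = e^(-7)*7^0/0! + e^(-7)*7^1/1! + e^(-7)*7^2/2!
≈ 0.0009118820 + 0.0063831738 + 0.0223411082
= 0.0296361640
≈ 0.029636

0.029636


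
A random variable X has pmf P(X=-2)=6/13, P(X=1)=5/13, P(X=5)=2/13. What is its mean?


E[X] = sum(x * P(x))
= -2*6/13 + 1*5/13 + 5*2/13
= 3/13

3/13


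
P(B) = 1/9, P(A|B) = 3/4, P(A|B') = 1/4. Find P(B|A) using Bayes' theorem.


P(A) = P(A|B)P(B) + P(A|B')P(B') = 3/4*1/9 + 1/4*8/9 = 11/36
P(B|A) = P(A|B)P(B)/P(A) = (1/12)/(11/36) = 3/11

3/11


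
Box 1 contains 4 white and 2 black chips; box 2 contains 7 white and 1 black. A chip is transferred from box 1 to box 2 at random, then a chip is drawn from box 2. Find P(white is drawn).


P(transfer white) = 4/6 = 2/3; P(transfer black) = 1/3
If white transferred: Urn II has 8 white of 9, so P(white|white moved) = 8/9
If black transferred: Urn II has 7 white of 9, so P(white|black moved) = 7/9
By total probability: P(white) = 2/3*8/9 + 1/3*7/9 = 23/27

23/27


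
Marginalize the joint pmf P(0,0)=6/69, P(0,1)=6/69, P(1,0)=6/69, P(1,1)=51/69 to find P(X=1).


P(X=1) = P(1,0)+P(1,1) = 6/69 + 51/69 = 57/69 = 19/23

19/23


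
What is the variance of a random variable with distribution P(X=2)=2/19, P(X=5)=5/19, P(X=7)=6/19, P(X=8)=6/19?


E[X] = 119/19, E[X^2] = 811/19
Var(X) = E[X^2] - (E[X])^2 = 811/19 - (119/19)^2 = 1248/361

1248/361


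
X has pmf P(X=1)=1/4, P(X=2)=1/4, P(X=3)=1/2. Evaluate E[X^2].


E[X^2] = sum(x^2 * P(x))
= 1*1/4 + 4*1/4 + 9*1/2
= 23/4

23/4


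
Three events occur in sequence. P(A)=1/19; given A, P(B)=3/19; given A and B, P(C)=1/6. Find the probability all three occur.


P(A∩B∩C) = P(A) * P(B|A) * P(C|A∩B)
= 1/19 * 3/19 * 1/6
= 3/361 * 1/6 = 1/722

1/722


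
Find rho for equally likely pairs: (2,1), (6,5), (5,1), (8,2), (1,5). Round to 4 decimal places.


Cov(X,Y) = -0.7200, Var(X) = 6.6400, Var(Y) = 3.3600
rho = Cov/(sqrt(VarX)*sqrt(VarY)) = -0.1524

-0.1524


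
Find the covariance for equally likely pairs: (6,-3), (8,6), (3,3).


E[X]=17/3, E[Y]=2, E[XY]=13
Cov(X,Y) = E[XY] - E[X]E[Y] = 13 - 17/3*2 = 5/3

5/3


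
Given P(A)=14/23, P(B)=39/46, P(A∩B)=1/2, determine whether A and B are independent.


P(A)*P(B) = 14/23*39/46 = 273/529
P(A∩B) = 1/2 != 273/529, so not independent

No, A and B are not independent


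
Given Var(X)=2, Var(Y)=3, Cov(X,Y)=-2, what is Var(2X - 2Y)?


Var(2X - 2Y) = 2^2*Var(X) + (-2)^2*Var(Y) + 2*2*(-2)*Cov(X,Y)
= 4*2 + 4*3 - 8*(-2)
= 8 + 12 + 16 = 36

36


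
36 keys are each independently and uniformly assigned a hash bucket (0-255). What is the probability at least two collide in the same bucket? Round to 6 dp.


P(all different) = prod((256-i)/256 for i=0..35) = 0.075524
P(at least one match) = 1 - 0.075524 = 0.924476

0.924476


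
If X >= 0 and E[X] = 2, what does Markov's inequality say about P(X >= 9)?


Markov: P(X >= a) <= E[X]/a
P(X >= 9) <= 2/9

2/9


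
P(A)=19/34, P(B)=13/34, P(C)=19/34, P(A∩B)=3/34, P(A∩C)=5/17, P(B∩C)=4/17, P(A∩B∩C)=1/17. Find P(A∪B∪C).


P(A∪B∪C) = P(A)+P(B)+P(C) - P(AB)-P(AC)-P(BC) + P(ABC)
= 19/34+13/34+19/34 - 3/34-5/17-4/17 + 1/17
= 16/17

16/17


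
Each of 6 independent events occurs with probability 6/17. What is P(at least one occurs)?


P(at least one) = 1 - P(none)
P(none) = (1 - 6/17)^6 = (11/17)^6 = 1771561/24137569
P(at least one) = 1 - 1771561/24137569 = 22366008/24137569

22366008/24137569


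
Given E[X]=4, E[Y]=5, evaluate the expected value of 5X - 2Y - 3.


E[5X - 2Y - 3] = 5*E[X] - 2*E[Y] - 3
= (5)*(4) + (-2)*(5) + (-3)
= 20 - 10 - 3 = 7

7


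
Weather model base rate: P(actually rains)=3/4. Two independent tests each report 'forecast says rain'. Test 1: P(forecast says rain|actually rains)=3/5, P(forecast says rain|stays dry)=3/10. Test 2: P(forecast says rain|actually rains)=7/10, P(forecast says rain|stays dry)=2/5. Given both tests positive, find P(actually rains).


After test 1: P(+) = 3/5*3/4 + 3/10*1/4 = 21/40
P(B|+) = (9/20)/(21/40) = 6/7
After test 2 (use post1 as new prior): P(+) = 7/10*6/7 + 2/5*1/7 = 23/35
P(B|+,+) = (3/5)/(23/35) = 21/23

21/23


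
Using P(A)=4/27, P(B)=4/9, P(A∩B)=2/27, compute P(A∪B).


P(A∪B) = P(A) + P(B) - P(A∩B)
= 4/27 + 4/9 - 2/27 = 14/27

14/27


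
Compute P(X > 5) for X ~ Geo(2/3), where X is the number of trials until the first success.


P(X > 5) = P(first 5 trials all fail) = (1-p)^5 = (1/3)^5 = 1/243

1/243


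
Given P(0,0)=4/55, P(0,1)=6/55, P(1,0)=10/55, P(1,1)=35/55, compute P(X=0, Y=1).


Read from table: P(X=0, Y=1) = 6/55

6/55


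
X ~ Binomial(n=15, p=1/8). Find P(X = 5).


P(X=5) = C(15,5) * p^5 * (1-p)^10
= 3003 * 1/32768 * 282475249/1073741824
= 848273172747/35184372088832

848273172747/35184372088832


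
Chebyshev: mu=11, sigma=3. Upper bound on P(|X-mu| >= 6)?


k = 6/3 = 2
Chebyshev: P(|X-mu| >= k*sigma) <= 1/k^2 = 1/2^2 = 1/4

1/4


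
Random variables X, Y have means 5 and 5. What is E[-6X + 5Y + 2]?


E[-6X + 5Y + 2] = -6*E[X] + 5*E[Y] + 2
= (-6)*(5) + (5)*(5) + (2)
= -30 + 25 + 2 = -3

-3


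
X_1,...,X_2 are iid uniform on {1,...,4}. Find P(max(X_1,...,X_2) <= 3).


P(max <= 3) = P(all X_i <= 3) = (P(X_1 <= 3))^2
= (3/4)^2 = 9/16

9/16


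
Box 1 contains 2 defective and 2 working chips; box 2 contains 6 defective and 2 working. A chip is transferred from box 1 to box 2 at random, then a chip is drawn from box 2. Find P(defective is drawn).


P(transfer defective) = 2/4 = 1/2; P(transfer working) = 1/2
If defective transferred: Urn II has 7 defective of 9, so P(defective|defective moved) = 7/9
If working transferred: Urn II has 6 defective of 9, so P(defective|working moved) = 2/3
By total probability: P(defective) = 1/2*7/9 + 1/2*2/3 = 13/18

13/18


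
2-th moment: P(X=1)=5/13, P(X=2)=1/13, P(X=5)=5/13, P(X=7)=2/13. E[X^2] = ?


E[X^2] = sum(x^2 * P(x))
= 1*5/13 + 4*1/13 + 25*5/13 + 49*2/13
= 232/13

232/13


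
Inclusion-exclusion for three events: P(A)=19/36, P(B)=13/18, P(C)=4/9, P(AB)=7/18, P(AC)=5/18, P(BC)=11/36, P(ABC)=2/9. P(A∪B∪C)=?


P(A∪B∪C) = P(A)+P(B)+P(C) - P(AB)-P(AC)-P(BC) + P(ABC)
= 19/36+13/18+4/9 - 7/18-5/18-11/36 + 2/9
= 17/18

17/18


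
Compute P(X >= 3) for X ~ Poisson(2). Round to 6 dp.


P(X>=3) = 1 - P(X<=2) = 1 - (e^(-2)*2^0/0! + e^(-2)*2^1/1! + e^(-2)*2^2/2!)
≈ 1 - (0.1353352832 + 0.2706705665 + 0.2706705665)
= 1 - 0.6766764162 = 0.3233235838
≈ 0.323324

0.323324


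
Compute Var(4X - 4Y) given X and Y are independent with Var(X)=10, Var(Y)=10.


Independence => Cov(X,Y)=0
Var(4X - 4Y) = 4^2*Var(X) + (-4)^2*Var(Y)
= 16*10 + 16*10 = 320

320


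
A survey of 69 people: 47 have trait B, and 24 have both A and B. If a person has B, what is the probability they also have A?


P(A|B) = P(A∩B)/P(B) = (24/69)/(47/69) = 24/47

24/47


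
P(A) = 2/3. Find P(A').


P(A') = 1 - P(A) = 1 - 2/3 = 1/3

1/3


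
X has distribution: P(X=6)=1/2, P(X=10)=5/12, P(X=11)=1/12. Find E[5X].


E[5X] = sum(g(x)*P(x))
= 30*1/2 + 50*5/12 + 55*1/12
= 485/12

485/12


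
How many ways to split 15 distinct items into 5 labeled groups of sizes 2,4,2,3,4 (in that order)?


15! = 1307674368000
Denominator: 2!=2 * 4!=24 * 2!=2 * 3!=6 * 4!=24
Coefficient = 1307674368000 / 13824 = 94594500

94594500


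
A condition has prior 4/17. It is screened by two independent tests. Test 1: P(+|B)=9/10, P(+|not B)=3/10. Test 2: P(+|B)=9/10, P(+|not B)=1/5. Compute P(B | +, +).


After test 1: P(+) = 9/10*4/17 + 3/10*13/17 = 15/34
P(B|+) = (18/85)/(15/34) = 12/25
After test 2 (use post1 as new prior): P(+) = 9/10*12/25 + 1/5*13/25 = 67/125
P(B|+,+) = (54/125)/(67/125) = 54/67

54/67


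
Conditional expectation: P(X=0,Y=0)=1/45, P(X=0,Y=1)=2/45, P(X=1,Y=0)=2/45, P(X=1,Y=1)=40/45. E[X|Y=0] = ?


P(Y=0) = 3/45
E[X|Y=0] = (0*1 + 1*2)/3 = 2/3

2/3


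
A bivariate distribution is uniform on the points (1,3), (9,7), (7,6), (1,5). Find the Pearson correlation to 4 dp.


Cov(X,Y) = 4.6250, Var(X) = 12.7500, Var(Y) = 2.1875
rho = Cov/(sqrt(VarX)*sqrt(VarY)) = 0.8758

0.8758


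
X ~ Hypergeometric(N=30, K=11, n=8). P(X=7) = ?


P(X=7) = C(11,7)*C(19,1) / C(30,8)
= 330*19 / 5852925
= 6270/5852925 = 418/390195

418/390195


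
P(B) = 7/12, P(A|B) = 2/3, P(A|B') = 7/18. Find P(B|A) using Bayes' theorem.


P(A) = P(A|B)P(B) + P(A|B')P(B') = 2/3*7/12 + 7/18*5/12 = 119/216
P(B|A) = P(A|B)P(B)/P(A) = (7/18)/(119/216) = 12/17

12/17


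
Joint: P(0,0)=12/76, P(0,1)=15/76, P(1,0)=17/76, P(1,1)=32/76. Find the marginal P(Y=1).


P(Y=1) = P(0,1)+P(1,1) = 15/76 + 32/76 = 47/76

47/76


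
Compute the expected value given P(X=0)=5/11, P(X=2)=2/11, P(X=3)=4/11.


E[X] = sum(x * P(x))
= 0*5/11 + 2*2/11 + 3*4/11
= 16/11

16/11


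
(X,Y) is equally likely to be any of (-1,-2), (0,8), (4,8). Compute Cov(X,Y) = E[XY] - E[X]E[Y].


E[X]=1, E[Y]=14/3, E[XY]=34/3
Cov(X,Y) = E[XY] - E[X]E[Y] = 34/3 - 1*14/3 = 20/3

20/3


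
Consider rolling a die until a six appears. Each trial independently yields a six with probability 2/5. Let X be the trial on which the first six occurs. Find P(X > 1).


P(X > 1) = P(first 1 trials all fail) = (1-p)^1 = (3/5)^1 = 3/5

3/5


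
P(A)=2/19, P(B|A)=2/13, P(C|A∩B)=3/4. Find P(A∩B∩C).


P(A∩B∩C) = P(A) * P(B|A) * P(C|A∩B)
= 2/19 * 2/13 * 3/4
= 4/247 * 3/4 = 3/247

3/247


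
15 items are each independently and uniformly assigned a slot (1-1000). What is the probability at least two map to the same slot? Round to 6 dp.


P(all different) = prod((1000-i)/1000 for i=0..14) = 0.899864
P(at least one match) = 1 - 0.899864 = 0.100136

0.100136


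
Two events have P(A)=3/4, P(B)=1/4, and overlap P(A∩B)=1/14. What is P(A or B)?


P(A∪B) = P(A) + P(B) - P(A∩B)
= 3/4 + 1/4 - 1/14 = 13/14

13/14


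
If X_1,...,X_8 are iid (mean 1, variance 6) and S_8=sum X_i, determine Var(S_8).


By independence, Var(S_n) = n*Var(X_1) = 8*6 = 48

48


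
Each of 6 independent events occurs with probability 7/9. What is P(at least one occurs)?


P(at least one) = 1 - P(none)
P(none) = (1 - 7/9)^6 = (2/9)^6 = 64/531441
P(at least one) = 1 - 64/531441 = 531377/531441

531377/531441


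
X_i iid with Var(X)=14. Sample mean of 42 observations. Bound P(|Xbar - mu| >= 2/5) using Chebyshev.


Var(Xbar) = Var(X)/n = 14/42
Chebyshev: P(|Xbar-mu| >= 2/5) <= Var(Xbar)/(2/5)^2 = (1/3)/(4/25) = 25/12
Bound exceeds 1, so trivial bound: 1

1


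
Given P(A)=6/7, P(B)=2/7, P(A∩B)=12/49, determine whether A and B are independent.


P(A)*P(B) = 6/7*2/7 = 12/49
P(A∩B) = 12/49, which equals P(A)P(B), so independent

Yes, A and B are independent


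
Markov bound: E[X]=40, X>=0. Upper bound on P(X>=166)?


Markov: P(X >= a) <= E[X]/a
P(X >= 166) <= 40/166 = 20/83

20/83


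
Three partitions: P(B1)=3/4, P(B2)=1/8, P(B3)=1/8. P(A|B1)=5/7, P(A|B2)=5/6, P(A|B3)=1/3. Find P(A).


P(A) = P(A|B1)P(B1) + P(A|B2)P(B2) + P(A|B3)P(B3)
= 5/7*3/4 + 5/6*1/8 + 1/3*1/8
= 15/28 + 5/48 + 1/24 = 229/336

229/336


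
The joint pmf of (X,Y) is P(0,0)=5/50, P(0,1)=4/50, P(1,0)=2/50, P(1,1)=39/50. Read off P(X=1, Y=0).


Read from table: P(X=1, Y=0) = 2/50 = 1/25

1/25


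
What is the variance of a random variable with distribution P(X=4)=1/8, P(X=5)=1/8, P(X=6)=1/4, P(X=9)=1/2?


E[X] = 57/8, E[X^2] = 437/8
Var(X) = E[X^2] - (E[X])^2 = 437/8 - (57/8)^2 = 247/64

247/64


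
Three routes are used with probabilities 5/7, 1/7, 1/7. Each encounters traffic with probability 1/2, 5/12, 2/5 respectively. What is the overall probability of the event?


P(A) = P(A|B1)P(B1) + P(A|B2)P(B2) + P(A|B3)P(B3)
= 1/2*5/7 + 5/12*1/7 + 2/5*1/7
= 5/14 + 5/84 + 2/35 = 199/420

199/420


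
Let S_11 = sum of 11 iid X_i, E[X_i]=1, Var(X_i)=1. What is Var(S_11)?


By independence, Var(S_n) = n*Var(X_1) = 11*1 = 11

11


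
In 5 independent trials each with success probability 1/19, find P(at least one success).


P(at least one) = 1 - P(none)
P(none) = (1 - 1/19)^5 = (18/19)^5 = 1889568/2476099
P(at least one) = 1 - 1889568/2476099 = 586531/2476099

586531/2476099
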